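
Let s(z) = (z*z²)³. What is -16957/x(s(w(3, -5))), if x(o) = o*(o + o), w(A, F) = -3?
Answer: -16957/774840978 ≈ -2.1884e-5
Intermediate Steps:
s(z) = z⁹ (s(z) = (z³)³ = z⁹)
x(o) = 2*o² (x(o) = o*(2*o) = 2*o²)
-16957/x(s(w(3, -5))) = -16957/(2*((-3)⁹)²) = -16957/(2*(-19683)²) = -16957/(2*387420489) = -16957/774840978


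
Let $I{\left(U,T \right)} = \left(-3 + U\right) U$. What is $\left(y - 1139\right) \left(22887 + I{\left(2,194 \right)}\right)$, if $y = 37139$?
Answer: $823860000$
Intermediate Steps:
$I{\left(U,T \right)} = U \left(-3 + U\right)$
$\left(y - 1139\right) \left(22887 + I{\left(2,194 \right)}\right) = \left(37139 - 1139\right) \left(22887 + 2 \left(-3 + 2\right)\right) = 36000 \left(22887 + 2 \left(-1\right)\right) = 36000 \left(22887 - 2\right) = 36000 \cdot 22885 = 823860000$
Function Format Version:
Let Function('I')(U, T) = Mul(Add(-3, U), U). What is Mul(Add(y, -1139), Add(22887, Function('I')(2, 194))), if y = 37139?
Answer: 823860000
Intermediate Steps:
Function('I')(U, T) = Mul(U, Add(-3, U))
Mul(Add(y, -1139), Add(22887, Function('I')(2, 194))) = Mul(Add(37139, -1139), Add(22887, Mul(2, Add(-3, 2)))) = Mul(36000, Add(22887, Mul(2, -1))) = Mul(36000, Add(22887, -2)) = Mul(36000, 22885) = 823860000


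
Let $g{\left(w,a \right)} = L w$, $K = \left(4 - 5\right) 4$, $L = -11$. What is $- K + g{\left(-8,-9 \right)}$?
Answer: $92$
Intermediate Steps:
$K = -4$ ($K = \left(-1\right) 4 = -4$)
$g{\left(w,a \right)} = - 11 w$
$- K + g{\left(-8,-9 \right)} = \left(-1\right) \left(-4\right) - -88 = 4 + 88 = 92$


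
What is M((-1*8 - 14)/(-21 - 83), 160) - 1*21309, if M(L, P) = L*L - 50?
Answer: -57754615/2704 ≈ -21359.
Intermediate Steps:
M(L, P) = -50 + L² (M(L, P) = L² - 50 = -50 + L²)
M((-1*8 - 14)/(-21 - 83), 160) - 1*21309 = (-50 + ((-1*8 - 14)/(-21 - 83))²) - 1*21309 = (-50 + ((-8 - 14)/(-104))²) - 21309 = (-50 + (-22*(-1/104))²) - 21309 = (-50 + (11/52)²) - 21309 = (-50 + 121/2704) - 21309 = -135079/2704 - 21309 = -57754615/2704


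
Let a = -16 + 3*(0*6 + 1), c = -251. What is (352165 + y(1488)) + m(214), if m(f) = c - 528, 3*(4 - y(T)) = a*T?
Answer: 357838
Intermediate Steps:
a = -13 (a = -16 + 3*(0 + 1) = -16 + 3*1 = -16 + 3 = -13)
y(T) = 4 + 13*T/3 (y(T) = 4 - (-13)*T/3 = 4 + 13*T/3)
m(f) = -779 (m(f) = -251 - 528 = -779)
(352165 + y(1488)) + m(214) = (352165 + (4 + (13/3)*1488)) - 779 = (352165 + (4 + 6448)) - 779 = (352165 + 6452) - 779 = 358617 - 779 = 357838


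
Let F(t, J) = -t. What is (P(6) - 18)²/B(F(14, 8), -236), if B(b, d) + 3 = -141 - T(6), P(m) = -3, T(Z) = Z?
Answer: -147/50 ≈ -2.9400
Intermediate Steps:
B(b, d) = -150 (B(b, d) = -3 + (-141 - 1*6) = -3 + (-141 - 6) = -3 - 147 = -150)
(P(6) - 18)²/B(F(14, 8), -236) = (-3 - 18)²/(-150) = (-21)²*(-1/150) = 441*(-1/150) = -147/50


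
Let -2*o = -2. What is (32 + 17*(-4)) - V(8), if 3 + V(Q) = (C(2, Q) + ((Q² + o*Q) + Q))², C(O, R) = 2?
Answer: -6757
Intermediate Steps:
o = 1 (o = -½*(-2) = 1)
V(Q) = -3 + (2 + Q² + 2*Q)² (V(Q) = -3 + (2 + ((Q² + 1*Q) + Q))² = -3 + (2 + ((Q² + Q) + Q))² = -3 + (2 + ((Q + Q²) + Q))² = -3 + (2 + (Q² + 2*Q))² = -3 + (2 + Q² + 2*Q)²)
(32 + 17*(-4)) - V(8) = (32 + 17*(-4)) - (-3 + (2 + 8² + 2*8)²) = (32 - 68) - (-3 + (2 + 64 + 16)²) = -36 - (-3 + 82²) = -36 - (-3 + 6724) = -36 - 1*6721 = -36 - 6721 = -6757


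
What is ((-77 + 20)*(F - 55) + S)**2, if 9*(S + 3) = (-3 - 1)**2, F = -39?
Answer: 2324300521/81 ≈ 2.8695e+7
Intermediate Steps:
S = -11/9 (S = -3 + (-3 - 1)**2/9 = -3 + (1/9)*(-4)**2 = -3 + (1/9)*16 = -3 + 16/9 = -11/9 ≈ -1.2222)
((-77 + 20)*(F - 55) + S)**2 = ((-77 + 20)*(-39 - 55) - 11/9)**2 = (-57*(-94) - 11/9)**2 = (5358 - 11/9)**2 = (48211/9)**2 = 2324300521/81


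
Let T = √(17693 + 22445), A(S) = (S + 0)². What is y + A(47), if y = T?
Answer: 2209 + √40138 ≈ 2409.3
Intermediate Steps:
A(S) = S²
T = √40138 ≈ 200.34
y = √40138 ≈ 200.34
y + A(47) = √40138 + 47² = √40138 + 2209 = 2209 + √40138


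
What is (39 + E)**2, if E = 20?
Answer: 3481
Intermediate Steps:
(39 + E)**2 = (39 + 20)**2 = 59**2 = 3481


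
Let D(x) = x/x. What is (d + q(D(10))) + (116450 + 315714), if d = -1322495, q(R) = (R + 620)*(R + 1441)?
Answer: 5151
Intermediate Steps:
D(x) = 1
q(R) = (620 + R)*(1441 + R)
(d + q(D(10))) + (116450 + 315714) = (-1322495 + (893420 + 1**2 + 2061*1)) + (116450 + 315714) = (-1322495 + (893420 + 1 + 2061)) + 432164 = (-1322495 + 895482) + 432164 = -427013 + 432164 = 5151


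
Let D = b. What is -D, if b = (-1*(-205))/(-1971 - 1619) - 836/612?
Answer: 156335/109854 ≈ 1.4231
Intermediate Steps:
b = -156335/109854 (b = 205/(-3590) - 836*1/612 = 205*(-1/3590) - 209/153 = -41/718 - 209/153 = -156335/109854 ≈ -1.4231)
D = -156335/109854 ≈ -1.4231
-D = -1*(-156335/109854) = 156335/109854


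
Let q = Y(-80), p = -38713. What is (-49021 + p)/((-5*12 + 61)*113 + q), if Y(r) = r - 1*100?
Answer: 87734/67 ≈ 1309.5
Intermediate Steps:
Y(r) = -100 + r (Y(r) = r - 100 = -100 + r)
q = -180 (q = -100 - 80 = -180)
(-49021 + p)/((-5*12 + 61)*113 + q) = (-49021 - 38713)/((-5*12 + 61)*113 - 180) = -87734/((-60 + 61)*113 - 180) = -87734/(1*113 - 180) = -87734/(113 - 180) = -87734/(-67) = -87734*(-1/67) = 87734/67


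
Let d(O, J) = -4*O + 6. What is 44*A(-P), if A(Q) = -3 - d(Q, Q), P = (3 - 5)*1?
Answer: -44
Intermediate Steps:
d(O, J) = 6 - 4*O
P = -2 (P = -2*1 = -2)
A(Q) = -9 + 4*Q (A(Q) = -3 - (6 - 4*Q) = -3 + (-6 + 4*Q) = -9 + 4*Q)
44*A(-P) = 44*(-9 + 4*(-1*(-2))) = 44*(-9 + 4*2) = 44*(-9 + 8) = 44*(-1) = -44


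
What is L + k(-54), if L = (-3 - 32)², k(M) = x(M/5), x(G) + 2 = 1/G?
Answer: 66037/54 ≈ 1222.9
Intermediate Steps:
x(G) = -2 + 1/G
k(M) = -2 + 5/M (k(M) = -2 + 1/(M/5) = -2 + 5/M)
L = 1225 (L = (-35)² = 1225)
L + k(-54) = 1225 + (-2 + 5/(-54)) = 1225 + (-2 + 5*(-1/54)) = 1225 + (-2 - 5/54) = 1225 - 113/54 = 66037/54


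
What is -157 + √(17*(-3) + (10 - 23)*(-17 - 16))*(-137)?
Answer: -157 - 411*√42 ≈ -2820.6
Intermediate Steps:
-157 + √(17*(-3) + (10 - 23)*(-17 - 16))*(-137) = -157 + √(-51 - 13*(-33))*(-137) = -157 + √(-51 + 429)*(-137) = -157 + √378*(-137) = -157 + (3*√42)*(-137) = -157 - 411*√42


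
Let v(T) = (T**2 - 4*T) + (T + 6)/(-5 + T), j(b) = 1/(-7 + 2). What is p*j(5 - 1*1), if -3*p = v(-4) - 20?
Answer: 106/135 ≈ 0.78518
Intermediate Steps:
j(b) = -1/5 (j(b) = 1/(-5) = -1/5)
v(T) = T**2 - 4*T + (6 + T)/(-5 + T) (v(T) = (T**2 - 4*T) + (6 + T)/(-5 + T) = T**2 - 4*T + (6 + T)/(-5 + T))
p = -106/27 (p = -((6 + (-4)**3 - 9*(-4)**2 + 21*(-4))/(-5 - 4) - 20)/3 = -((6 - 64 - 9*16 - 84)/(-9) - 20)/3 = -(-(6 - 64 - 144 - 84)/9 - 20)/3 = -(-1/9*(-286) - 20)/3 = -(286/9 - 20)/3 = -1/3*106/9 = -106/27 ≈ -3.9259)
p*j(5 - 1*1) = -106/27*(-1/5) = 106/135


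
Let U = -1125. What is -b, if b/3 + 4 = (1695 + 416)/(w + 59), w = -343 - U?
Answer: 3759/841 ≈ 4.4697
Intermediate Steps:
w = 782 (w = -343 - 1*(-1125) = -343 + 1125 = 782)
b = -3759/841 (b = -12 + 3*((1695 + 416)/(782 + 59)) = -12 + 3*(2111/841) = -12 + 6333/841 = -3759/841 ≈ -4.4697)
-b = -1*(-3759/841) = 3759/841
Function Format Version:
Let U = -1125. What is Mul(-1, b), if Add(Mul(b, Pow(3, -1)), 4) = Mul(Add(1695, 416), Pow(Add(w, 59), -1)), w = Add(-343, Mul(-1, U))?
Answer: Rational(3759, 841) ≈ 4.4697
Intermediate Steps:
w = 782 (w = Add(-343, Mul(-1, -1125)) = Add(-343, 1125) = 782)
b = Rational(-3759, 841) (b = Add(-12, Mul(3, Mul(Add(1695, 416), Pow(Add(782, 59), -1)))) = Add(-12, Mul(3, Mul(2111, Pow(841, -1)))) = Add(-12, Mul(3, Mul(2111, Rational(1, 841)))) = Add(-12, Mul(3, Rational(2111, 841))) = Add(-12, Rational(6333, 841)) = Rational(-3759, 841) ≈ -4.4697)
Mul(-1, b) = Mul(-1, Rational(-3759, 841)) = Rational(3759, 841)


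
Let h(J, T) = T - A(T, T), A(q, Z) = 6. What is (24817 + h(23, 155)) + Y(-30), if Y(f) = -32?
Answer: 24934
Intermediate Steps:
h(J, T) = -6 + T (h(J, T) = T - 1*6 = T - 6 = -6 + T)
(24817 + h(23, 155)) + Y(-30) = (24817 + (-6 + 155)) - 32 = (24817 + 149) - 32 = 24966 - 32 = 24934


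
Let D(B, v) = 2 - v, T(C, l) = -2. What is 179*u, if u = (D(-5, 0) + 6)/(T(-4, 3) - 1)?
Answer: -1432/3 ≈ -477.33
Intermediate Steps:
u = -8/3 (u = ((2 - 1*0) + 6)/(-2 - 1) = ((2 + 0) + 6)/(-3) = (2 + 6)*(-⅓) = 8*(-⅓) = -8/3 ≈ -2.6667)
179*u = 179*(-8/3) = -1432/3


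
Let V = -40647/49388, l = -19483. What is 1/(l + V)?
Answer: -49388/962267051 ≈ -5.1325e-5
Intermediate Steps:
V = -40647/49388 (V = -40647*1/49388 = -40647/49388 ≈ -0.82301)
1/(l + V) = 1/(-19483 - 40647/49388) = 1/(-962267051/49388) = -49388/962267051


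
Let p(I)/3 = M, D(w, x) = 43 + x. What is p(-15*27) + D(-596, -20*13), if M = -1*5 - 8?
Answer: -256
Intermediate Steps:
M = -13 (M = -5 - 8 = -13)
p(I) = -39 (p(I) = 3*(-13) = -39)
p(-15*27) + D(-596, -20*13) = -39 + (43 - 20*13) = -39 + (43 - 260) = -39 - 217 = -256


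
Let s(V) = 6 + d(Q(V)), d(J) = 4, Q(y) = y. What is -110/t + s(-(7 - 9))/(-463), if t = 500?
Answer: -5593/23150 ≈ -0.24160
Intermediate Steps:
s(V) = 10 (s(V) = 6 + 4 = 10)
-110/t + s(-(7 - 9))/(-463) = -110/500 + 10/(-463) = -110*1/500 + 10*(-1/463) = -11/50 - 10/463 = -5593/23150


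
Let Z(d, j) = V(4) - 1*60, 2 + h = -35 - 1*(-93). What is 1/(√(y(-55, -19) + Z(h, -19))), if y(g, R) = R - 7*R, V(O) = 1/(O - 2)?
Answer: √218/109 ≈ 0.13546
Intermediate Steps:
V(O) = 1/(-2 + O)
y(g, R) = -6*R
h = 56 (h = -2 + (-35 - 1*(-93)) = -2 + (-35 + 93) = -2 + 58 = 56)
Z(d, j) = -119/2 (Z(d, j) = 1/(-2 + 4) - 1*60 = 1/2 - 60 = ½ - 60 = -119/2)
1/(√(y(-55, -19) + Z(h, -19))) = 1/(√(-6*(-19) - 119/2)) = 1/(√(114 - 119/2)) = 1/(√(109/2)) = 1/(√218/2) = √218/109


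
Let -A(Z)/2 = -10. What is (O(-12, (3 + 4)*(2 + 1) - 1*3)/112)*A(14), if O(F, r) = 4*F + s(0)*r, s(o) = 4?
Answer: 30/7 ≈ 4.2857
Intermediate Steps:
A(Z) = 20 (A(Z) = -2*(-10) = 20)
O(F, r) = 4*F + 4*r
(O(-12, (3 + 4)*(2 + 1) - 1*3)/112)*A(14) = ((4*(-12) + 4*((3 + 4)*(2 + 1) - 1*3))/112)*20 = ((-48 + 4*(7*3 - 3))*(1/112))*20 = ((-48 + 4*(21 - 3))*(1/112))*20 = ((-48 + 4*18)*(1/112))*20 = ((-48 + 72)*(1/112))*20 = (24*(1/112))*20 = (3/14)*20 = 30/7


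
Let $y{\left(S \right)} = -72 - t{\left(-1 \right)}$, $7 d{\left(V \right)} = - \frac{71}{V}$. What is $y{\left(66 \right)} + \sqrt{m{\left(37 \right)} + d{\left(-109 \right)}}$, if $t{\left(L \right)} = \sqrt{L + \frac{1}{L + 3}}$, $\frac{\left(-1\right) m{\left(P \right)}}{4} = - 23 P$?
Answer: $-72 + \frac{\sqrt{1981757449}}{763} - \frac{i \sqrt{2}}{2} \approx -13.655 - 0.70711 i$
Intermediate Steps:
$d{\left(V \right)} = - \frac{71}{7 V}$ ($d{\left(V \right)} = \frac{\left(-71\right) \frac{1}{V}}{7} = - \frac{71}{7 V}$)
$m{\left(P \right)} = 92 P$ ($m{\left(P \right)} = - 4 \left(- 23 P\right) = 92 P$)
$t{\left(L \right)} = \sqrt{L + \frac{1}{3 + L}}$
$y{\left(S \right)} = -72 - \frac{i \sqrt{2}}{2}$ ($y{\left(S \right)} = -72 - \sqrt{\frac{1 - \left(3 - 1\right)}{3 - 1}} = -72 - \sqrt{\frac{1 - 2}{2}} = -72 - \sqrt{\frac{1}{2} \left(-1\right)} = -72 - \sqrt{- \frac{1}{2}} = -72 - \frac{i \sqrt{2}}{2}$)
$y{\left(66 \right)} + \sqrt{m{\left(37 \right)} + d{\left(-109 \right)}} = \left(-72 - \frac{i \sqrt{2}}{2}\right) + \sqrt{92 \cdot 37 - \frac{71}{7 \left(-109\right)}} = \left(-72 - \frac{i \sqrt{2}}{2}\right) + \sqrt{3404 - - \frac{71}{763}} = \left(-72 - \frac{i \sqrt{2}}{2}\right) + \sqrt{3404 + \frac{71}{763}} = \left(-72 - \frac{i \sqrt{2}}{2}\right) + \sqrt{\frac{2597323}{763}} = \left(-72 - \frac{i \sqrt{2}}{2}\right) + \frac{\sqrt{1981757449}}{763} = -72 + \frac{\sqrt{1981757449}}{763} - \frac{i \sqrt{2}}{2}$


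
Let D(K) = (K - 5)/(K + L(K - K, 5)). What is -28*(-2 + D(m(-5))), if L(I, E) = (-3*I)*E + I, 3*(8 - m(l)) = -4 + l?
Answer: 448/11 ≈ 40.727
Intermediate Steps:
m(l) = 28/3 - l/3 (m(l) = 8 - (-4 + l)/3 = 8 + (4/3 - l/3) = 28/3 - l/3)
L(I, E) = I - 3*E*I (L(I, E) = -3*E*I + I = I - 3*E*I)
D(K) = (-5 + K)/K (D(K) = (K - 5)/(K + (K - K)*(1 - 3*5)) = (-5 + K)/(K + 0*(1 - 15)) = (-5 + K)/(K + 0*(-14)) = (-5 + K)/(K + 0) = (-5 + K)/K)
-28*(-2 + D(m(-5))) = -28*(-2 + (-5 + (28/3 - ⅓*(-5)))/(28/3 - ⅓*(-5))) = -28*(-2 + (-5 + (28/3 + 5/3))/(28/3 + 5/3)) = -28*(-2 + (-5 + 11)/11) = -28*(-2 + (1/11)*6) = -28*(-2 + 6/11) = -28*(-16/11) = 448/11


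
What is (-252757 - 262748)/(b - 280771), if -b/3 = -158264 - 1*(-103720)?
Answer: 515505/117139 ≈ 4.4008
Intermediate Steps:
b = 163632 (b = -3*(-158264 - 1*(-103720)) = -3*(-158264 + 103720) = -3*(-54544) = 163632)
(-252757 - 262748)/(b - 280771) = (-252757 - 262748)/(163632 - 280771) = -515505/(-117139) = -515505*(-1/117139) = 515505/117139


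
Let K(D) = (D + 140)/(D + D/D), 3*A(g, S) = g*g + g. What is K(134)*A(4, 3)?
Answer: 1096/81 ≈ 13.531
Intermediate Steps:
A(g, S) = g/3 + g**2/3 (A(g, S) = (g*g + g)/3 = (g**2 + g)/3 = (g + g**2)/3 = g/3 + g**2/3)
K(D) = (140 + D)/(1 + D) (K(D) = (140 + D)/(D + 1) = (140 + D)/(1 + D))
K(134)*A(4, 3) = ((140 + 134)/(1 + 134))*((1/3)*4*(1 + 4)) = (274/135)*((1/3)*4*5) = ((1/135)*274)*(20/3) = (274/135)*(20/3) = 1096/81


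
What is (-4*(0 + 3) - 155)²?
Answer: 27889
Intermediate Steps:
(-4*(0 + 3) - 155)² = (-4*3 - 155)² = (-12 - 155)² = (-167)² = 27889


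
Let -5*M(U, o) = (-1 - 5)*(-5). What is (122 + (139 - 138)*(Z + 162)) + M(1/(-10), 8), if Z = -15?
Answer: 263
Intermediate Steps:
M(U, o) = -6 (M(U, o) = -(-1 - 5)*(-5)/5 = -(-6)*(-5)/5 = -⅕*30 = -6)
(122 + (139 - 138)*(Z + 162)) + M(1/(-10), 8) = (122 + (139 - 138)*(-15 + 162)) - 6 = (122 + 1*147) - 6 = (122 + 147) - 6 = 269 - 6 = 263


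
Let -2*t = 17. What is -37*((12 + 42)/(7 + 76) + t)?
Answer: 48211/166 ≈ 290.43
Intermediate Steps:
t = -17/2 (t = -½*17 = -17/2 ≈ -8.5000)
-37*((12 + 42)/(7 + 76) + t) = -37*((12 + 42)/(7 + 76) - 17/2) = -37*(54/83 - 17/2) = -37*(-1303/166) = 48211/166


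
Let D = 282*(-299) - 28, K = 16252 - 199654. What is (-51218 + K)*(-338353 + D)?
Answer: 99173639380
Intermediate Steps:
K = -183402
D = -84346 (D = -84318 - 28 = -84346)
(-51218 + K)*(-338353 + D) = (-51218 - 183402)*(-338353 - 84346) = -234620*(-422699) = 99173639380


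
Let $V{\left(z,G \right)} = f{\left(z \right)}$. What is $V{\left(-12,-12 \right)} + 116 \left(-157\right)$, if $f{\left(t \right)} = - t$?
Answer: $-18200$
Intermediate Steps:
$V{\left(z,G \right)} = - z$
$V{\left(-12,-12 \right)} + 116 \left(-157\right) = \left(-1\right) \left(-12\right) + 116 \left(-157\right) = 12 - 18212 = -18200$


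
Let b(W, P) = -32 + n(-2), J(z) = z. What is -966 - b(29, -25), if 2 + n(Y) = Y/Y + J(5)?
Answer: -938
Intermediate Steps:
n(Y) = 4 (n(Y) = -2 + (Y/Y + 5) = -2 + (1 + 5) = -2 + 6 = 4)
b(W, P) = -28 (b(W, P) = -32 + 4 = -28)
-966 - b(29, -25) = -966 - 1*(-28) = -966 + 28 = -938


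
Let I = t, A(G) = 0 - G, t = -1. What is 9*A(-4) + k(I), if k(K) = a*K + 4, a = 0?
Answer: 40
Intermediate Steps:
A(G) = -G
I = -1
k(K) = 4 (k(K) = 0*K + 4 = 0 + 4 = 4)
9*A(-4) + k(I) = 9*(-1*(-4)) + 4 = 9*4 + 4 = 36 + 4 = 40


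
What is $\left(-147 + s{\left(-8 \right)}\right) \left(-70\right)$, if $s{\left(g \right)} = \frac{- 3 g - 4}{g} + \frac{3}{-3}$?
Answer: $10535$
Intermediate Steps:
$s{\left(g \right)} = -1 + \frac{-4 - 3 g}{g}$ ($s{\left(g \right)} = \frac{-4 - 3 g}{g} + 3 \left(- \frac{1}{3}\right) = \frac{-4 - 3 g}{g} - 1 = -1 + \frac{-4 - 3 g}{g}$)
$\left(-147 + s{\left(-8 \right)}\right) \left(-70\right) = \left(-147 - \left(4 + \frac{4}{-8}\right)\right) \left(-70\right) = \left(-147 - \frac{7}{2}\right) \left(-70\right) = \left(- \frac{301}{2}\right) \left(-70\right) = 10535$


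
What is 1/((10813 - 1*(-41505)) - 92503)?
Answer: -1/40185 ≈ -2.4885e-5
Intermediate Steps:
1/((10813 - 1*(-41505)) - 92503) = 1/((10813 + 41505) - 92503) = 1/(52318 - 92503) = 1/(-40185) = -1/40185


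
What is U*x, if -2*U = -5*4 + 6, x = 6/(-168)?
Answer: -¼ ≈ -0.25000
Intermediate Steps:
x = -1/28 (x = 6*(-1/168) = -1/28 ≈ -0.035714)
U = 7 (U = -(-5*4 + 6)/2 = -(-20 + 6)/2 = -½*(-14) = 7)
U*x = 7*(-1/28) = -¼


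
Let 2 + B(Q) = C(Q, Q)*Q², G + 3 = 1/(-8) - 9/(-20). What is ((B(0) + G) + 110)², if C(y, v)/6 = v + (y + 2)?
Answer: 17749369/1600 ≈ 11093.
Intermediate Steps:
G = -107/40 (G = -3 + (1/(-8) - 9/(-20)) = -3 + (1*(-⅛) - 9*(-1/20)) = -3 + (-⅛ + 9/20) = -3 + 13/40 = -107/40 ≈ -2.6750)
C(y, v) = 12 + 6*v + 6*y (C(y, v) = 6*(v + (y + 2)) = 6*(v + (2 + y)) = 6*(2 + v + y) = 12 + 6*v + 6*y)
B(Q) = -2 + Q²*(12 + 12*Q) (B(Q) = -2 + (12 + 6*Q + 6*Q)*Q² = -2 + (12 + 12*Q)*Q² = -2 + Q²*(12 + 12*Q))
((B(0) + G) + 110)² = (((-2 + 12*0²*(1 + 0)) - 107/40) + 110)² = (((-2 + 12*0*1) - 107/40) + 110)² = (((-2 + 0) - 107/40) + 110)² = ((-2 - 107/40) + 110)² = (-187/40 + 110)² = (4213/40)² = 17749369/1600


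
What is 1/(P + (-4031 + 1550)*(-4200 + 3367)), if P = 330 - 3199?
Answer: 1/2063804 ≈ 4.8454e-7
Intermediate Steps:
P = -2869
1/(P + (-4031 + 1550)*(-4200 + 3367)) = 1/(-2869 + (-4031 + 1550)*(-4200 + 3367)) = 1/(-2869 - 2481*(-833)) = 1/(-2869 + 2066673) = 1/2063804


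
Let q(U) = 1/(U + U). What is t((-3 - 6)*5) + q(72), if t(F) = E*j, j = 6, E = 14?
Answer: 12097/144 ≈ 84.007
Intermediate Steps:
t(F) = 84 (t(F) = 14*6 = 84)
q(U) = 1/(2*U)
t((-3 - 6)*5) + q(72) = 84 + (½)/72 = 84 + (½)*(1/72) = 84 + 1/144 = 12097/144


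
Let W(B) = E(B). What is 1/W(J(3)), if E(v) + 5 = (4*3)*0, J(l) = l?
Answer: -⅕ ≈ -0.20000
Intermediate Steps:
E(v) = -5 (E(v) = -5 + (4*3)*0 = -5 + 12*0 = -5 + 0 = -5)
W(B) = -5
1/W(J(3)) = 1/(-5) = -⅕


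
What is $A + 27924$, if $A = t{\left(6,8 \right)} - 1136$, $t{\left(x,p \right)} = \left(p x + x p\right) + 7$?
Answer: $26891$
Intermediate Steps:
$t{\left(x,p \right)} = 7 + 2 p x$ ($t{\left(x,p \right)} = \left(p x + p x\right) + 7 = 2 p x + 7 = 7 + 2 p x$)
$A = -1033$ ($A = \left(7 + 2 \cdot 8 \cdot 6\right) - 1136 = \left(7 + 96\right) - 1136 = 103 - 1136 = -1033$)
$A + 27924 = -1033 + 27924 = 26891$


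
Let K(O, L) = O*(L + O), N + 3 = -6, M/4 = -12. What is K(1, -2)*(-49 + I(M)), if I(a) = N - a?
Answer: 10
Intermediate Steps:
M = -48 (M = 4*(-12) = -48)
N = -9 (N = -3 - 6 = -9)
I(a) = -9 - a
K(1, -2)*(-49 + I(M)) = (1*(-2 + 1))*(-49 + (-9 - 1*(-48))) = (1*(-1))*(-49 + (-9 + 48)) = -(-49 + 39) = -1*(-10) = 10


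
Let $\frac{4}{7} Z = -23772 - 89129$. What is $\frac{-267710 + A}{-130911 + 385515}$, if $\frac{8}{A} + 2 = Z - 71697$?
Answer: $- \frac{144175622081}{137117366106} \approx -1.0515$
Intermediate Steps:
$Z = - \frac{790307}{4}$ ($Z = \frac{7 \left(-23772 - 89129\right)}{4} = \frac{7}{4} \left(-112901\right) = - \frac{790307}{4} \approx -1.9758 \cdot 10^{5}$)
$A = - \frac{32}{1077103}$ ($A = \frac{8}{-2 - \frac{1077095}{4}} = \frac{8}{- \frac{1077103}{4}} = 8 \left(- \frac{4}{1077103}\right) = - \frac{32}{1077103} \approx -2.9709 \cdot 10^{-5}$)
$\frac{-267710 + A}{-130911 + 385515} = \frac{-267710 - \frac{32}{1077103}}{-130911 + 385515} = - \frac{288351244162}{1077103 \cdot 254604} = \left(- \frac{288351244162}{1077103}\right) \frac{1}{254604} = - \frac{144175622081}{137117366106}$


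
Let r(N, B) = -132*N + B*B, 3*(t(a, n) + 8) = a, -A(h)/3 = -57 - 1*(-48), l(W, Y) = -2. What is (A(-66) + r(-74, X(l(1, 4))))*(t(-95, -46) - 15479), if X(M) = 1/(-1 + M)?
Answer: -4104190736/27 ≈ -1.5201e+8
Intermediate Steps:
A(h) = 27 (A(h) = -3*(-57 - 1*(-48)) = -3*(-57 + 48) = -3*(-9) = 27)
t(a, n) = -8 + a/3
r(N, B) = B² - 132*N (r(N, B) = -132*N + B² = B² - 132*N)
(A(-66) + r(-74, X(l(1, 4))))*(t(-95, -46) - 15479) = (27 + ((1/(-1 - 2))² - 132*(-74)))*((-8 + (⅓)*(-95)) - 15479) = (27 + ((1/(-3))² + 9768))*((-8 - 95/3) - 15479) = (27 + ((-⅓)² + 9768))*(-119/3 - 15479) = (27 + (⅑ + 9768))*(-46556/3) = (27 + 87913/9)*(-46556/3) = (88156/9)*(-46556/3) = -4104190736/27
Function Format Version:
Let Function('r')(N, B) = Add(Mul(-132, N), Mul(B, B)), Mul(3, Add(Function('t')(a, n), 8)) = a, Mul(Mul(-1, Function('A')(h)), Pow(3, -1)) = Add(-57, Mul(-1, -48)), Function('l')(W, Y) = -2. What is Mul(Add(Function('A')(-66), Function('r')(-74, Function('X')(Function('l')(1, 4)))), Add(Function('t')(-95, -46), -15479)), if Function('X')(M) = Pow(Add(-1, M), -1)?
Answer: Rational(-4104190736, 27) ≈ -1.5201e+8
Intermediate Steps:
Function('A')(h) = 27 (Function('A')(h) = Mul(-3, Add(-57, Mul(-1, -48))) = Mul(-3, Add(-57, 48)) = Mul(-3, -9) = 27)
Function('t')(a, n) = Add(-8, Mul(Rational(1, 3), a))
Function('r')(N, B) = Add(Pow(B, 2), Mul(-132, N)) (Function('r')(N, B) = Add(Mul(-132, N), Pow(B, 2)) = Add(Pow(B, 2), Mul(-132, N)))
Mul(Add(Function('A')(-66), Function('r')(-74, Function('X')(Function('l')(1, 4)))), Add(Function('t')(-95, -46), -15479)) = Mul(Add(27, Add(Pow(Pow(Add(-1, -2), -1), 2), Mul(-132, -74))), Add(Add(-8, Mul(Rational(1, 3), -95)), -15479)) = Mul(Add(27, Add(Pow(Pow(-3, -1), 2), 9768)), Add(Add(-8, Rational(-95, 3)), -15479)) = Mul(Add(27, Add(Pow(Rational(-1, 3), 2), 9768)), Add(Rational(-119, 3), -15479)) = Mul(Add(27, Add(Rational(1, 9), 9768)), Rational(-46556, 3)) = Mul(Add(27, Rational(87913, 9)), Rational(-46556, 3)) = Mul(Rational(88156, 9), Rational(-46556, 3)) = Rational(-4104190736, 27)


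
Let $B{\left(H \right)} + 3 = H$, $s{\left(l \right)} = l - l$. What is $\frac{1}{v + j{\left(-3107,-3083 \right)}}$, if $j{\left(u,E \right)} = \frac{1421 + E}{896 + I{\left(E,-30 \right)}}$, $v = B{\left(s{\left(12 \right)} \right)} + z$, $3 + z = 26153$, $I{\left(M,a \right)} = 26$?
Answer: $\frac{461}{12052936} \approx 3.8248 \cdot 10^{-5}$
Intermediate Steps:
$s{\left(l \right)} = 0$
$z = 26150$ ($z = -3 + 26153 = 26150$)
$B{\left(H \right)} = -3 + H$
$v = 26147$ ($v = \left(-3 + 0\right) + 26150 = -3 + 26150 = 26147$)
$j{\left(u,E \right)} = \frac{1421}{922} + \frac{E}{922}$ ($j{\left(u,E \right)} = \frac{1421 + E}{896 + 26} = \frac{1421 + E}{922} = \left(1421 + E\right) \frac{1}{922} = \frac{1421}{922} + \frac{E}{922}$)
$\frac{1}{v + j{\left(-3107,-3083 \right)}} = \frac{1}{26147 + \left(\frac{1421}{922} + \frac{1}{922} \left(-3083\right)\right)} = \frac{1}{26147 + \left(\frac{1421}{922} - \frac{3083}{922}\right)} = \frac{1}{26147 - \frac{831}{461}} = \frac{1}{\frac{12052936}{461}} = \frac{461}{12052936}$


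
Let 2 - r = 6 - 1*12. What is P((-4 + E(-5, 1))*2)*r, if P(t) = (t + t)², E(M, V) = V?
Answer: 1152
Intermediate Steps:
P(t) = 4*t² (P(t) = (2*t)² = 4*t²)
r = 8 (r = 2 - (6 - 1*12) = 2 - (6 - 12) = 2 - 1*(-6) = 2 + 6 = 8)
P((-4 + E(-5, 1))*2)*r = (4*((-4 + 1)*2)²)*8 = (4*(-3*2)²)*8 = (4*(-6)²)*8 = (4*36)*8 = 144*8 = 1152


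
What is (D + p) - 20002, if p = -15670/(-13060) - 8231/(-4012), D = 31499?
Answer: 30128772737/2619836 ≈ 11500.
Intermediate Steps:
p = 8518245/2619836 (p = -15670*(-1/13060) - 8231*(-1/4012) = 1567/1306 + 8231/4012 = 8518245/2619836 ≈ 3.2514)
(D + p) - 20002 = (31499 + 8518245/2619836) - 20002 = 82530732409/2619836 - 20002 = 30128772737/2619836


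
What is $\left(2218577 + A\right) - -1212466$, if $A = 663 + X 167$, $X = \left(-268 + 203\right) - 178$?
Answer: $3391125$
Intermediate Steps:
$X = -243$ ($X = -65 - 178 = -243$)
$A = -39918$ ($A = 663 - 40581 = -39918$)
$\left(2218577 + A\right) - -1212466 = \left(2218577 - 39918\right) - -1212466 = 2178659 + 1212466 = 3391125$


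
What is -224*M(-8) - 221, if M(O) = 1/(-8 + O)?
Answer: -207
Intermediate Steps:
-224*M(-8) - 221 = -224/(-8 - 8) - 221 = -224/(-16) - 221 = -224*(-1/16) - 221 = 14 - 221 = -207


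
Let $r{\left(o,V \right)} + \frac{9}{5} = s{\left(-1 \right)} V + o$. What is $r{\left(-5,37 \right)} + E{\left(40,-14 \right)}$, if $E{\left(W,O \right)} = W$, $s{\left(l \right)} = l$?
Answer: $- \frac{19}{5} \approx -3.8$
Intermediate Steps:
$r{\left(o,V \right)} = - \frac{9}{5} + o - V$ ($r{\left(o,V \right)} = - \frac{9}{5} - \left(V - o\right) = - \frac{9}{5} + o - V$)
$r{\left(-5,37 \right)} + E{\left(40,-14 \right)} = \left(- \frac{9}{5} - 5 - 37\right) + 40 = - \frac{219}{5} + 40 = - \frac{19}{5}$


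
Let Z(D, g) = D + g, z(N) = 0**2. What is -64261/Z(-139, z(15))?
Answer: 64261/139 ≈ 462.31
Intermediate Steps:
z(N) = 0
-64261/Z(-139, z(15)) = -64261/(-139 + 0) = -64261/(-139) = -64261*(-1/139) = 64261/139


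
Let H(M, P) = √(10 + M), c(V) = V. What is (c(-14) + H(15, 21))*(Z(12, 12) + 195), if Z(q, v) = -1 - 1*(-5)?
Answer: -1791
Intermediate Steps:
Z(q, v) = 4 (Z(q, v) = -1 + 5 = 4)
(c(-14) + H(15, 21))*(Z(12, 12) + 195) = (-14 + √(10 + 15))*(4 + 195) = (-14 + √25)*199 = (-14 + 5)*199 = -9*199 = -1791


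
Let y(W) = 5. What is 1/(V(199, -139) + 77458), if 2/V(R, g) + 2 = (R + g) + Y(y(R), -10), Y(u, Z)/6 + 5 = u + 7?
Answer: 50/3872901 ≈ 1.2910e-5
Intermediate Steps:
Y(u, Z) = 12 + 6*u (Y(u, Z) = -30 + 6*(u + 7) = -30 + 6*(7 + u) = -30 + (42 + 6*u) = 12 + 6*u)
V(R, g) = 2/(40 + R + g) (V(R, g) = 2/(-2 + ((R + g) + (12 + 6*5))) = 2/(-2 + ((R + g) + (12 + 30))) = 2/(-2 + ((R + g) + 42)) = 2/(-2 + (42 + R + g)) = 2/(40 + R + g))
1/(V(199, -139) + 77458) = 1/(2/(40 + 199 - 139) + 77458) = 1/(2/100 + 77458) = 1/(2*(1/100) + 77458) = 1/(1/50 + 77458) = 1/(3872901/50) = 50/3872901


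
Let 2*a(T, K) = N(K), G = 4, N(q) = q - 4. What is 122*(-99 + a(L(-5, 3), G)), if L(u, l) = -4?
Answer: -12078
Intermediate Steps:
N(q) = -4 + q
a(T, K) = -2 + K/2 (a(T, K) = (-4 + K)/2 = -2 + K/2)
122*(-99 + a(L(-5, 3), G)) = 122*(-99 + (-2 + (½)*4)) = 122*(-99 + (-2 + 2)) = 122*(-99 + 0) = 122*(-99) = -12078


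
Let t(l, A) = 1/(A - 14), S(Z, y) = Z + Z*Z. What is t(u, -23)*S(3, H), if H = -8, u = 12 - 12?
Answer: -12/37 ≈ -0.32432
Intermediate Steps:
u = 0
S(Z, y) = Z + Z²
t(l, A) = 1/(-14 + A)
t(u, -23)*S(3, H) = (3*(1 + 3))/(-14 - 23) = (3*4)/(-37) = -1/37*12 = -12/37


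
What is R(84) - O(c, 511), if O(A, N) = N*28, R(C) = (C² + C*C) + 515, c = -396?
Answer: 319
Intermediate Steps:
R(C) = 515 + 2*C² (R(C) = (C² + C²) + 515 = 2*C² + 515 = 515 + 2*C²)
O(A, N) = 28*N
R(84) - O(c, 511) = (515 + 2*84²) - 28*511 = (515 + 2*7056) - 1*14308 = (515 + 14112) - 14308 = 14627 - 14308 = 319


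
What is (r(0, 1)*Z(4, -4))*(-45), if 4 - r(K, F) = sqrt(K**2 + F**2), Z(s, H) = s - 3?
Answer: -135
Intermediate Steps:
Z(s, H) = -3 + s
r(K, F) = 4 - sqrt(F**2 + K**2) (r(K, F) = 4 - sqrt(K**2 + F**2) = 4 - sqrt(F**2 + K**2))
(r(0, 1)*Z(4, -4))*(-45) = ((4 - sqrt(1**2 + 0**2))*(-3 + 4))*(-45) = ((4 - sqrt(1 + 0))*1)*(-45) = ((4 - sqrt(1))*1)*(-45) = ((4 - 1*1)*1)*(-45) = ((4 - 1)*1)*(-45) = (3*1)*(-45) = 3*(-45) = -135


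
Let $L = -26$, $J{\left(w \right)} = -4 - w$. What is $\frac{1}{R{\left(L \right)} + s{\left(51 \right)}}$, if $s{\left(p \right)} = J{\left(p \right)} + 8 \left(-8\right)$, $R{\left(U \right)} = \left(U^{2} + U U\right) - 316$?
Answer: $\frac{1}{917} \approx 0.0010905$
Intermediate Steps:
$R{\left(U \right)} = -316 + 2 U^{2}$ ($R{\left(U \right)} = \left(U^{2} + U^{2}\right) - 316 = 2 U^{2} - 316 = -316 + 2 U^{2}$)
$s{\left(p \right)} = -68 - p$ ($s{\left(p \right)} = \left(-4 - p\right) + 8 \left(-8\right) = \left(-4 - p\right) - 64 = -68 - p$)
$\frac{1}{R{\left(L \right)} + s{\left(51 \right)}} = \frac{1}{\left(-316 + 2 \left(-26\right)^{2}\right) - 119} = \frac{1}{\left(-316 + 2 \cdot 676\right) - 119} = \frac{1}{\left(-316 + 1352\right) - 119} = \frac{1}{1036 - 119} = \frac{1}{917}$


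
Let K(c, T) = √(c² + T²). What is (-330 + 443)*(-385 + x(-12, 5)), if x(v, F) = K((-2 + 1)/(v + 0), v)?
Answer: -43505 + 113*√20737/12 ≈ -42149.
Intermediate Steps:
K(c, T) = √(T² + c²)
x(v, F) = √(v⁻² + v²) (x(v, F) = √(v² + ((-2 + 1)/(v + 0))²) = √(v² + (-1/v)²) = √(v² + v⁻²) = √(v⁻² + v²))
(-330 + 443)*(-385 + x(-12, 5)) = (-330 + 443)*(-385 + √((1 + (-12)⁴)/(-12)²)) = 113*(-385 + √((1 + 20736)/144)) = 113*(-385 + √((1/144)*20737)) = 113*(-385 + √(20737/144)) = 113*(-385 + √20737/12) = -43505 + 113*√20737/12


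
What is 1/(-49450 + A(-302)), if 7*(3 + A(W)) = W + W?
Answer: -7/346775 ≈ -2.0186e-5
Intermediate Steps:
A(W) = -3 + 2*W/7 (A(W) = -3 + (W + W)/7 = -3 + (2*W)/7 = -3 + 2*W/7)
1/(-49450 + A(-302)) = 1/(-49450 + (-3 + (2/7)*(-302))) = 1/(-49450 + (-3 - 604/7)) = 1/(-49450 - 625/7) = 1/(-346775/7) = -7/346775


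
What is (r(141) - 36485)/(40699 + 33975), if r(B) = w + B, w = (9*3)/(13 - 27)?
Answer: -508843/1045436 ≈ -0.48673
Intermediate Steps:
w = -27/14 (w = 27/(-14) = 27*(-1/14) = -27/14 ≈ -1.9286)
r(B) = -27/14 + B
(r(141) - 36485)/(40699 + 33975) = ((-27/14 + 141) - 36485)/(40699 + 33975) = (1947/14 - 36485)/74674 = -508843/14*1/74674 = -508843/1045436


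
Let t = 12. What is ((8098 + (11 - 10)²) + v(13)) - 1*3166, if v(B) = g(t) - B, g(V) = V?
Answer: 4932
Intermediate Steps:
v(B) = 12 - B
((8098 + (11 - 10)²) + v(13)) - 1*3166 = ((8098 + (11 - 10)²) + (12 - 1*13)) - 1*3166 = ((8098 + 1²) + (12 - 13)) - 3166 = ((8098 + 1) - 1) - 3166 = (8099 - 1) - 3166 = 8098 - 3166 = 4932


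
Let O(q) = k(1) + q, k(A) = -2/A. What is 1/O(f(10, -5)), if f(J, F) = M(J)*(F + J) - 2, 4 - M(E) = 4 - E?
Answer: 1/46 ≈ 0.021739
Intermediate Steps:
M(E) = E (M(E) = 4 - (4 - E) = 4 + (-4 + E) = E)
f(J, F) = -2 + J*(F + J) (f(J, F) = J*(F + J) - 2 = -2 + J*(F + J))
O(q) = -2 + q (O(q) = -2/1 + q = -2*1 + q = -2 + q)
1/O(f(10, -5)) = 1/(-2 + (-2 + 10**2 - 5*10)) = 1/(-2 + (-2 + 100 - 50)) = 1/(-2 + 48) = 1/46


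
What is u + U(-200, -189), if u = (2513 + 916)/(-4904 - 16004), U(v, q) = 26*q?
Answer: -102745341/20908 ≈ -4914.2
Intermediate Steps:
u = -3429/20908 (u = 3429/(-20908) = 3429*(-1/20908) = -3429/20908 ≈ -0.16400)
u + U(-200, -189) = -3429/20908 + 26*(-189) = -3429/20908 - 4914 = -102745341/20908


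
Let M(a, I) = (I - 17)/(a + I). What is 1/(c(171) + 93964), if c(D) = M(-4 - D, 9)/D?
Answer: 14193/1333631056 ≈ 1.0642e-5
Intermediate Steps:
M(a, I) = (-17 + I)/(I + a)
c(D) = -8/(D*(5 - D)) (c(D) = ((-17 + 9)/(9 + (-4 - D)))/D = (-8/(5 - D))/D = -8/(D*(5 - D)))
1/(c(171) + 93964) = 1/(8/(171*(-5 + 171)) + 93964) = 1/(8*(1/171)/166 + 93964) = 1/(8*(1/171)*(1/166) + 93964) = 1/(4/14193 + 93964) = 1/(1333631056/14193) = 14193/1333631056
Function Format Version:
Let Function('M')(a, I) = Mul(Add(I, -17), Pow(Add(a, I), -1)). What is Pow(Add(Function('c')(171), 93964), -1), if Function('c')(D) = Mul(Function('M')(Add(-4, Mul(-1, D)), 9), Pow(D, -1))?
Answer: Rational(14193, 1333631056) ≈ 1.0642e-5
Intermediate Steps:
Function('M')(a, I) = Mul(Pow(Add(I, a), -1), Add(-17, I)) (Function('M')(a, I) = Mul(Add(-17, I), Pow(Add(I, a), -1)) = Mul(Pow(Add(I, a), -1), Add(-17, I)))
Function('c')(D) = Mul(-8, Pow(D, -1), Pow(Add(5, Mul(-1, D)), -1)) (Function('c')(D) = Mul(Mul(Pow(Add(9, Add(-4, Mul(-1, D))), -1), Add(-17, 9)), Pow(D, -1)) = Mul(Mul(Pow(Add(5, Mul(-1, D)), -1), -8), Pow(D, -1)) = Mul(Mul(-8, Pow(Add(5, Mul(-1, D)), -1)), Pow(D, -1)) = Mul(-8, Pow(D, -1), Pow(Add(5, Mul(-1, D)), -1)))
Pow(Add(Function('c')(171), 93964), -1) = Pow(Add(Mul(8, Pow(171, -1), Pow(Add(-5, 171), -1)), 93964), -1) = Pow(Add(Mul(8, Rational(1, 171), Pow(166, -1)), 93964), -1) = Pow(Add(Mul(8, Rational(1, 171), Rational(1, 166)), 93964), -1) = Pow(Add(Rational(4, 14193), 93964), -1) = Pow(Rational(1333631056, 14193), -1) = Rational(14193, 1333631056)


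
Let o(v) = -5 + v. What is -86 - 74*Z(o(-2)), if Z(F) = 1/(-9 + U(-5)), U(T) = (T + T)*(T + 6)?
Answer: -1560/19 ≈ -82.105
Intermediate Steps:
U(T) = 2*T*(6 + T) (U(T) = (2*T)*(6 + T) = 2*T*(6 + T))
Z(F) = -1/19 (Z(F) = 1/(-9 + 2*(-5)*(6 - 5)) = 1/(-9 + 2*(-5)*1) = 1/(-9 - 10) = 1/(-19) = -1/19)
-86 - 74*Z(o(-2)) = -86 - 74*(-1/19) = -86 + 74/19 = -1560/19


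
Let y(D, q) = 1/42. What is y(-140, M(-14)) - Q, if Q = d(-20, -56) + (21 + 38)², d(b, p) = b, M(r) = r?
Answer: -145361/42 ≈ -3461.0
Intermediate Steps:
y(D, q) = 1/42
Q = 3461 (Q = -20 + (21 + 38)² = -20 + 59² = -20 + 3481 = 3461)
y(-140, M(-14)) - Q = 1/42 - 1*3461 = 1/42 - 3461 = -145361/42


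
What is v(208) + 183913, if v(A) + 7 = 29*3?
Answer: 183993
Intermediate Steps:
v(A) = 80 (v(A) = -7 + 29*3 = -7 + 87 = 80)
v(208) + 183913 = 80 + 183913 = 183993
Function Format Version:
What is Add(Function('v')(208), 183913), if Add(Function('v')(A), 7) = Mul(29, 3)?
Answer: 183993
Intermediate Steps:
Function('v')(A) = 80 (Function('v')(A) = Add(-7, Mul(29, 3)) = Add(-7, 87) = 80)
Add(Function('v')(208), 183913) = Add(80, 183913) = 183993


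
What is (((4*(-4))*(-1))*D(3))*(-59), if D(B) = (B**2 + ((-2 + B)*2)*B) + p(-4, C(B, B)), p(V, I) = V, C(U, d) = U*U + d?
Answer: -10384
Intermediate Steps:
C(U, d) = d + U**2 (C(U, d) = U**2 + d = d + U**2)
D(B) = -4 + B**2 + B*(-4 + 2*B) (D(B) = (B**2 + ((-2 + B)*2)*B) - 4 = (B**2 + (-4 + 2*B)*B) - 4 = (B**2 + B*(-4 + 2*B)) - 4 = -4 + B**2 + B*(-4 + 2*B))
(((4*(-4))*(-1))*D(3))*(-59) = (((4*(-4))*(-1))*(-4 - 4*3 + 3*3**2))*(-59) = ((-16*(-1))*(-4 - 12 + 3*9))*(-59) = (16*(-4 - 12 + 27))*(-59) = (16*11)*(-59) = 176*(-59) = -10384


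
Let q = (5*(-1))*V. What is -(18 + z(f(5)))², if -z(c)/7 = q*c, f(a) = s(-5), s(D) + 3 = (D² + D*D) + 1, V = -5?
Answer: -70257924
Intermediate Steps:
s(D) = -2 + 2*D² (s(D) = -3 + ((D² + D*D) + 1) = -3 + ((D² + D²) + 1) = -3 + (2*D² + 1) = -3 + (1 + 2*D²) = -2 + 2*D²)
f(a) = 48 (f(a) = -2 + 2*(-5)² = -2 + 2*25 = -2 + 50 = 48)
q = 25 (q = (5*(-1))*(-5) = -5*(-5) = 25)
z(c) = -175*c
-(18 + z(f(5)))² = -(18 - 175*48)² = -(18 - 8400)² = -1*(-8382)² = -1*70257924 = -70257924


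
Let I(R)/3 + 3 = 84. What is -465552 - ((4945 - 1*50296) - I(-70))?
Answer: -419958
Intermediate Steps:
I(R) = 243 (I(R) = -9 + 3*84 = -9 + 252 = 243)
-465552 - ((4945 - 1*50296) - I(-70)) = -465552 - ((4945 - 1*50296) - 1*243) = -465552 - ((4945 - 50296) - 243) = -465552 - (-45351 - 243) = -465552 - 1*(-45594) = -465552 + 45594 = -419958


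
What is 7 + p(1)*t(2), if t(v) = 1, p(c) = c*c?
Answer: 8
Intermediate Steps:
p(c) = c**2
7 + p(1)*t(2) = 7 + 1**2*1 = 7 + 1*1 = 7 + 1 = 8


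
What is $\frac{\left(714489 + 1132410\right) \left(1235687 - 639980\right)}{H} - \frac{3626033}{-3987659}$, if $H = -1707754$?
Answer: $- \frac{4387258758212579905}{6809940607886} \approx -6.4424 \cdot 10^{5}$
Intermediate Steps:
$\frac{\left(714489 + 1132410\right) \left(1235687 - 639980\right)}{H} - \frac{3626033}{-3987659} = \frac{\left(714489 + 1132410\right) \left(1235687 - 639980\right)}{-1707754} - \frac{3626033}{-3987659} = 1846899 \left(1235687 - 639980\right) \left(- \frac{1}{1707754}\right) - - \frac{3626033}{3987659} = 1846899 \cdot 595707 \left(- \frac{1}{1707754}\right) + \frac{3626033}{3987659} = 1100210662593 \left(- \frac{1}{1707754}\right) + \frac{3626033}{3987659} = - \frac{1100210662593}{1707754} + \frac{3626033}{3987659} = - \frac{4387258758212579905}{6809940607886}$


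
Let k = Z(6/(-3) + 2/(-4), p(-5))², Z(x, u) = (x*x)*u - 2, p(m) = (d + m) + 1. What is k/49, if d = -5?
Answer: 54289/784 ≈ 69.246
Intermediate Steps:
p(m) = -4 + m (p(m) = (-5 + m) + 1 = -4 + m)
Z(x, u) = -2 + u*x² (Z(x, u) = x²*u - 2 = u*x² - 2 = -2 + u*x²)
k = 54289/16 (k = (-2 + (-4 - 5)*(6/(-3) + 2/(-4))²)² = (-2 - 9*(6*(-⅓) + 2*(-¼))²)² = (-2 - 9*(-2 - ½)²)² = (-2 - 9*(-5/2)²)² = (-2 - 9*25/4)² = (-2 - 225/4)² = (-233/4)² = 54289/16 ≈ 3393.1)
k/49 = (54289/16)/49 = (54289/16)*(1/49) = 54289/784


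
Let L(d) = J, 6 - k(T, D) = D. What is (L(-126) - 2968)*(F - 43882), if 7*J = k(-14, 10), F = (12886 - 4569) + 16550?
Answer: 395131700/7 ≈ 5.6447e+7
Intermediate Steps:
F = 24867 (F = 8317 + 16550 = 24867)
k(T, D) = 6 - D
J = -4/7 (J = (6 - 1*10)/7 = (6 - 10)/7 = (⅐)*(-4) = -4/7 ≈ -0.57143)
L(d) = -4/7
(L(-126) - 2968)*(F - 43882) = (-4/7 - 2968)*(24867 - 43882) = -20780/7*(-19015) = 395131700/7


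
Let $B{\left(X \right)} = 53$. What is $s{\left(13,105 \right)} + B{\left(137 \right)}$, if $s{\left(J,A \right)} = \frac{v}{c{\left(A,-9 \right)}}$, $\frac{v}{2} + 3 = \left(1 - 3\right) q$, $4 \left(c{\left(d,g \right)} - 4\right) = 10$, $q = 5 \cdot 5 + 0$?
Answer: $\frac{477}{13} \approx 36.692$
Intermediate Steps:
$q = 25$ ($q = 25 + 0 = 25$)
$c{\left(d,g \right)} = \frac{13}{2}$ ($c{\left(d,g \right)} = 4 + \frac{1}{4} \cdot 10 = 4 + \frac{5}{2} = \frac{13}{2}$)
$v = -106$ ($v = -6 + 2 \left(1 - 3\right) 25 = -6 + 2 \left(\left(-2\right) 25\right) = -6 + 2 \left(-50\right) = -6 - 100 = -106$)
$s{\left(J,A \right)} = - \frac{212}{13}$ ($s{\left(J,A \right)} = - \frac{106}{\frac{13}{2}} = \left(-106\right) \frac{2}{13} = - \frac{212}{13}$)
$s{\left(13,105 \right)} + B{\left(137 \right)} = - \frac{212}{13} + 53 = \frac{477}{13}$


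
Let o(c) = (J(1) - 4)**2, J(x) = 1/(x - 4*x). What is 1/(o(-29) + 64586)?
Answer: 9/581443 ≈ 1.5479e-5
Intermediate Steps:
J(x) = -1/(3*x) (J(x) = 1/(-3*x) = -1/(3*x))
o(c) = 169/9 (o(c) = (-1/3/1 - 4)**2 = (-1/3*1 - 4)**2 = (-1/3 - 4)**2 = (-13/3)**2 = 169/9)
1/(o(-29) + 64586) = 1/(169/9 + 64586) = 1/(581443/9) = 9/581443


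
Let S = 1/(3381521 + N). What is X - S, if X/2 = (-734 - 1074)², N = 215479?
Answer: 23516207615999/3597000 ≈ 6.5377e+6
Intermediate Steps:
S = 1/3597000 (S = 1/(3381521 + 215479) = 1/3597000 ≈ 2.7801e-7)
X = 6537728 (X = 2*(-734 - 1074)² = 2*(-1808)² = 2*3268864 = 6537728)
X - S = 6537728 - 1*1/3597000 = 6537728 - 1/3597000 = 23516207615999/3597000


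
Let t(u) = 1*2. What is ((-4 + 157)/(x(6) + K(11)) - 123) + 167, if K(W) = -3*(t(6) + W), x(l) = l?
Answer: 433/11 ≈ 39.364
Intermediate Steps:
t(u) = 2
K(W) = -6 - 3*W (K(W) = -3*(2 + W) = -6 - 3*W)
((-4 + 157)/(x(6) + K(11)) - 123) + 167 = ((-4 + 157)/(6 + (-6 - 3*11)) - 123) + 167 = (153/(6 + (-6 - 33)) - 123) + 167 = (153/(6 - 39) - 123) + 167 = (153/(-33) - 123) + 167 = (153*(-1/33) - 123) + 167 = (-51/11 - 123) + 167 = -1404/11 + 167 = 433/11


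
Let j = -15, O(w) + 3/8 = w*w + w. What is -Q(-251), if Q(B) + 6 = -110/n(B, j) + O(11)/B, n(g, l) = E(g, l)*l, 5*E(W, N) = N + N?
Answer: 139997/18072 ≈ 7.7466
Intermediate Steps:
E(W, N) = 2*N/5 (E(W, N) = (N + N)/5 = (2*N)/5 = 2*N/5)
O(w) = -3/8 + w + w² (O(w) = -3/8 + (w*w + w) = -3/8 + (w² + w) = -3/8 + (w + w²) = -3/8 + w + w²)
n(g, l) = 2*l²/5 (n(g, l) = (2*l/5)*l = 2*l²/5)
Q(B) = -65/9 + 1053/(8*B) (Q(B) = -6 + (-110/((⅖)*(-15)²) + (-3/8 + 11 + 11²)/B) = -6 + (-110/((⅖)*225) + (-3/8 + 11 + 121)/B) = -6 + (-110/90 + 1053/(8*B)) = -6 + (-110*1/90 + 1053/(8*B)) = -6 + (-11/9 + 1053/(8*B)) = -65/9 + 1053/(8*B))
-Q(-251) = -13*(729 - 40*(-251))/(72*(-251)) = -13*(-1)*(729 + 10040)/(72*251) = -13*(-1)*10769/(72*251) = -1*(-139997/18072) = 139997/18072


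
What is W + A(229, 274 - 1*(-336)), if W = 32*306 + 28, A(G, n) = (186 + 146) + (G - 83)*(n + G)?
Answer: 132646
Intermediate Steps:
A(G, n) = 332 + (-83 + G)*(G + n)
W = 9820 (W = 9792 + 28 = 9820)
W + A(229, 274 - 1*(-336)) = 9820 + (332 + 229² - 83*229 - 83*(274 - 1*(-336)) + 229*(274 - 1*(-336))) = 9820 + (332 + 52441 - 19007 - 83*(274 + 336) + 229*(274 + 336)) = 9820 + (332 + 52441 - 19007 - 83*610 + 229*610) = 9820 + (332 + 52441 - 19007 - 50630 + 139690) = 9820 + 122826 = 132646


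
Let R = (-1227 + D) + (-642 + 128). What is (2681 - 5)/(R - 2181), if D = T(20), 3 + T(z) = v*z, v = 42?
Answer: -2676/3085 ≈ -0.86742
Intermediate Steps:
T(z) = -3 + 42*z
D = 837 (D = -3 + 42*20 = -3 + 840 = 837)
R = -904 (R = (-1227 + 837) + (-642 + 128) = -390 - 514 = -904)
(2681 - 5)/(R - 2181) = (2681 - 5)/(-904 - 2181) = 2676/(-3085) = 2676*(-1/3085) = -2676/3085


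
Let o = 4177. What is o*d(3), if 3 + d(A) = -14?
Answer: -71009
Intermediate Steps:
d(A) = -17 (d(A) = -3 - 14 = -17)
o*d(3) = 4177*(-17) = -71009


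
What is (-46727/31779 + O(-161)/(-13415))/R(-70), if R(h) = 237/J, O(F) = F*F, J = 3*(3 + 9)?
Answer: -5802344656/11226302505 ≈ -0.51685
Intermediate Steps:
J = 36 (J = 3*12 = 36)
O(F) = F**2
R(h) = 79/12 (R(h) = 237/36 = 237*(1/36) = 79/12)
(-46727/31779 + O(-161)/(-13415))/R(-70) = (-46727/31779 + (-161)**2/(-13415))/(79/12) = (-46727*1/31779 + 25921*(-1/13415))*(12/79) = (-46727/31779 - 25921/13415)*(12/79) = -1450586164/426315285*12/79 = -5802344656/11226302505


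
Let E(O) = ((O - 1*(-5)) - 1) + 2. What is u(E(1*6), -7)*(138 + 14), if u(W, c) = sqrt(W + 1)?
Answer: 152*sqrt(13) ≈ 548.04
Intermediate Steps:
E(O) = 6 + O (E(O) = ((O + 5) - 1) + 2 = ((5 + O) - 1) + 2 = (4 + O) + 2 = 6 + O)
u(W, c) = sqrt(1 + W)
u(E(1*6), -7)*(138 + 14) = sqrt(1 + (6 + 1*6))*(138 + 14) = sqrt(1 + (6 + 6))*152 = sqrt(1 + 12)*152 = sqrt(13)*152 = 152*sqrt(13)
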